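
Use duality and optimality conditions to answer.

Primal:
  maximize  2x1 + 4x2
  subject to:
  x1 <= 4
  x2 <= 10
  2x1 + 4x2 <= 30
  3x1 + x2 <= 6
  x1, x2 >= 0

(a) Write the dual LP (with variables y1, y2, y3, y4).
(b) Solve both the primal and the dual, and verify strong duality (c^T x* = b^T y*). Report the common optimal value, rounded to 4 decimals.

The standard primal-dual pair for 'max c^T x s.t. A x <= b, x >= 0' is:
  Dual:  min b^T y  s.t.  A^T y >= c,  y >= 0.

So the dual LP is:
  minimize  4y1 + 10y2 + 30y3 + 6y4
  subject to:
    y1 + 2y3 + 3y4 >= 2
    y2 + 4y3 + y4 >= 4
    y1, y2, y3, y4 >= 0

Solving the primal: x* = (0, 6).
  primal value c^T x* = 24.
Solving the dual: y* = (0, 0, 0, 4).
  dual value b^T y* = 24.
Strong duality: c^T x* = b^T y*. Confirmed.

24


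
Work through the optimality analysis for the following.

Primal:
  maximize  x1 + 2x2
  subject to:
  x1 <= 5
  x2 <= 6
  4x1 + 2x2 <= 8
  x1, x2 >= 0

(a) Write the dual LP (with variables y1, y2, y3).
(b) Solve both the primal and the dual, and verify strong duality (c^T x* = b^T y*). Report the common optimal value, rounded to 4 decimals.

The standard primal-dual pair for 'max c^T x s.t. A x <= b, x >= 0' is:
  Dual:  min b^T y  s.t.  A^T y >= c,  y >= 0.

So the dual LP is:
  minimize  5y1 + 6y2 + 8y3
  subject to:
    y1 + 4y3 >= 1
    y2 + 2y3 >= 2
    y1, y2, y3 >= 0

Solving the primal: x* = (0, 4).
  primal value c^T x* = 8.
Solving the dual: y* = (0, 0, 1).
  dual value b^T y* = 8.
Strong duality: c^T x* = b^T y*. Confirmed.

8


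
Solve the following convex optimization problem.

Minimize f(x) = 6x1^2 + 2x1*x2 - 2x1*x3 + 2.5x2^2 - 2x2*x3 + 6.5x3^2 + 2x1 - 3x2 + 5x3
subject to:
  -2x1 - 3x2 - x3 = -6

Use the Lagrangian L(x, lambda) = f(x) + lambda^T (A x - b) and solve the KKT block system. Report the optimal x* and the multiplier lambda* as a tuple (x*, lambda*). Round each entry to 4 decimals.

Form the Lagrangian:
  L(x, lambda) = (1/2) x^T Q x + c^T x + lambda^T (A x - b)
Stationarity (grad_x L = 0): Q x + c + A^T lambda = 0.
Primal feasibility: A x = b.

This gives the KKT block system:
  [ Q   A^T ] [ x     ]   [-c ]
  [ A    0  ] [ lambda ] = [ b ]

Solving the linear system:
  x*      = (-0.1137, 2.0465, 0.0879)
  lambda* = (2.2765)
  f(x*)   = 3.8656

x* = (-0.1137, 2.0465, 0.0879), lambda* = (2.2765)


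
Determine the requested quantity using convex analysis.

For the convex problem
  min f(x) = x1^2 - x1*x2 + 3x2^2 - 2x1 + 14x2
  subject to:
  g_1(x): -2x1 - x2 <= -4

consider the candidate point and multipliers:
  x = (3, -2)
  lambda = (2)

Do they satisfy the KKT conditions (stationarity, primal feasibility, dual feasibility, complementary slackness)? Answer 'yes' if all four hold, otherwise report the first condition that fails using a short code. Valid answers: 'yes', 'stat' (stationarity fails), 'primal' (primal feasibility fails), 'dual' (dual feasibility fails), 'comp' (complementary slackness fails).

Gradient of f: grad f(x) = Q x + c = (6, -1)
Constraint values g_i(x) = a_i^T x - b_i:
  g_1((3, -2)) = 0
Stationarity residual: grad f(x) + sum_i lambda_i a_i = (2, -3)
  -> stationarity FAILS
Primal feasibility (all g_i <= 0): OK
Dual feasibility (all lambda_i >= 0): OK
Complementary slackness (lambda_i * g_i(x) = 0 for all i): OK

Verdict: the first failing condition is stationarity -> stat.

stat


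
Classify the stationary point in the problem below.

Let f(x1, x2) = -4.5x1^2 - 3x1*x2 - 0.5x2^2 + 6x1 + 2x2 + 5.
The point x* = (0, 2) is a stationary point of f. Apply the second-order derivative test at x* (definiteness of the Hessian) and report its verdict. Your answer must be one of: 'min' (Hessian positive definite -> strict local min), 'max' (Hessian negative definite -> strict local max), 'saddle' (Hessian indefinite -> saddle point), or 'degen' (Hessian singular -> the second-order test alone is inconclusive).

Compute the Hessian H = grad^2 f:
  H = [[-9, -3], [-3, -1]]
Verify stationarity: grad f(x*) = H x* + g = (0, 0).
Eigenvalues of H: -10, 0.
H has a zero eigenvalue (singular; negative semidefinite but not definite), so H is neither positive definite, negative definite, nor indefinite. The second-order test alone is inconclusive -> degen.
(Indeed, f is constant along the null direction of H through x*, so x* is not a strict local extremum.)

degen


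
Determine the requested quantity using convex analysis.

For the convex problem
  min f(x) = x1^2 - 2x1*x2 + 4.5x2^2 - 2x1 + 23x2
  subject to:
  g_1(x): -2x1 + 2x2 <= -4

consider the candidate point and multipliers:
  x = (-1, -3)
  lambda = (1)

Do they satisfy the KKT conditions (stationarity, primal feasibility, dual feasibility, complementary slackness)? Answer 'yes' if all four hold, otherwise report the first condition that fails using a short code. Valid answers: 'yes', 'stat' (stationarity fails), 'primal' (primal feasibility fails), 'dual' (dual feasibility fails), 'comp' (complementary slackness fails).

Gradient of f: grad f(x) = Q x + c = (2, -2)
Constraint values g_i(x) = a_i^T x - b_i:
  g_1((-1, -3)) = 0
Stationarity residual: grad f(x) + sum_i lambda_i a_i = (0, 0)
  -> stationarity OK
Primal feasibility (all g_i <= 0): OK
Dual feasibility (all lambda_i >= 0): OK
Complementary slackness (lambda_i * g_i(x) = 0 for all i): OK

Verdict: yes, KKT holds.

yes


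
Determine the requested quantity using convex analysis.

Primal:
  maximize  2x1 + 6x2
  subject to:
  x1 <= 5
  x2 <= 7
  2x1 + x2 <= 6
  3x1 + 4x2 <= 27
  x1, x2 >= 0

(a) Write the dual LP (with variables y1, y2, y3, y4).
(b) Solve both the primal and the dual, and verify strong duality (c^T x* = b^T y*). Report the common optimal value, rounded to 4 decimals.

The standard primal-dual pair for 'max c^T x s.t. A x <= b, x >= 0' is:
  Dual:  min b^T y  s.t.  A^T y >= c,  y >= 0.

So the dual LP is:
  minimize  5y1 + 7y2 + 6y3 + 27y4
  subject to:
    y1 + 2y3 + 3y4 >= 2
    y2 + y3 + 4y4 >= 6
    y1, y2, y3, y4 >= 0

Solving the primal: x* = (0, 6).
  primal value c^T x* = 36.
Solving the dual: y* = (0, 0, 6, 0).
  dual value b^T y* = 36.
Strong duality: c^T x* = b^T y*. Confirmed.

36


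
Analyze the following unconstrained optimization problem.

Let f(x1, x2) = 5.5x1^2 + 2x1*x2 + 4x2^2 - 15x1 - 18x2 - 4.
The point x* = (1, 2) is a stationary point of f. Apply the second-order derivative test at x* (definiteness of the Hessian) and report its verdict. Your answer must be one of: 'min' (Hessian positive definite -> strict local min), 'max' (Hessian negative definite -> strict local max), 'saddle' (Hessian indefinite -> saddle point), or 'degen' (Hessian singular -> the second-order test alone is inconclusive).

Compute the Hessian H = grad^2 f:
  H = [[11, 2], [2, 8]]
Verify stationarity: grad f(x*) = H x* + g = (0, 0).
Eigenvalues of H: 7, 12.
Both eigenvalues > 0, so H is positive definite -> x* is a strict local min.

min


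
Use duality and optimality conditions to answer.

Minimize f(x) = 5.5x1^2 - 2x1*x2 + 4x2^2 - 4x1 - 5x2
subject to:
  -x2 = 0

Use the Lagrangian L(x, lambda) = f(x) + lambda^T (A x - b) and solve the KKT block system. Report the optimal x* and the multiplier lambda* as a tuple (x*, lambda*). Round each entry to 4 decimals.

Form the Lagrangian:
  L(x, lambda) = (1/2) x^T Q x + c^T x + lambda^T (A x - b)
Stationarity (grad_x L = 0): Q x + c + A^T lambda = 0.
Primal feasibility: A x = b.

This gives the KKT block system:
  [ Q   A^T ] [ x     ]   [-c ]
  [ A    0  ] [ lambda ] = [ b ]

Solving the linear system:
  x*      = (0.3636, 0)
  lambda* = (-5.7273)
  f(x*)   = -0.7273

x* = (0.3636, 0), lambda* = (-5.7273)


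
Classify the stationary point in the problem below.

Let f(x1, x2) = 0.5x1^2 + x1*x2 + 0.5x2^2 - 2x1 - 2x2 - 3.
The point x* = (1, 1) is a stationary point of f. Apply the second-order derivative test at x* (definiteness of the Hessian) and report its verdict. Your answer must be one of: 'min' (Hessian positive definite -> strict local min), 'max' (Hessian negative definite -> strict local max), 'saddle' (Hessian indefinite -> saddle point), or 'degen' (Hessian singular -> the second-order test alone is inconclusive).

Compute the Hessian H = grad^2 f:
  H = [[1, 1], [1, 1]]
Verify stationarity: grad f(x*) = H x* + g = (0, 0).
Eigenvalues of H: 0, 2.
H has a zero eigenvalue (singular; positive semidefinite but not definite), so H is neither positive definite, negative definite, nor indefinite. The second-order test alone is inconclusive -> degen.
(Indeed, f is constant along the null direction of H through x*, so x* is not a strict local extremum.)

degen


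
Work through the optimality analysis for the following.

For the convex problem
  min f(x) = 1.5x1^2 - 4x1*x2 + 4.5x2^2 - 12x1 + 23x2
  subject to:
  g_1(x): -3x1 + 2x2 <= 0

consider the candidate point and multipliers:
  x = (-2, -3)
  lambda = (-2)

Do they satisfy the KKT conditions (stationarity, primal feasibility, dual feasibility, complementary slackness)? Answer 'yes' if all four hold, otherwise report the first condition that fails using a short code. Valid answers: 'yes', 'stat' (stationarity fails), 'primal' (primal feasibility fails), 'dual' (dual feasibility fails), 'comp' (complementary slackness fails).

Gradient of f: grad f(x) = Q x + c = (-6, 4)
Constraint values g_i(x) = a_i^T x - b_i:
  g_1((-2, -3)) = 0
Stationarity residual: grad f(x) + sum_i lambda_i a_i = (0, 0)
  -> stationarity OK
Primal feasibility (all g_i <= 0): OK
Dual feasibility (all lambda_i >= 0): FAILS
Complementary slackness (lambda_i * g_i(x) = 0 for all i): OK

Verdict: the first failing condition is dual_feasibility -> dual.

dual


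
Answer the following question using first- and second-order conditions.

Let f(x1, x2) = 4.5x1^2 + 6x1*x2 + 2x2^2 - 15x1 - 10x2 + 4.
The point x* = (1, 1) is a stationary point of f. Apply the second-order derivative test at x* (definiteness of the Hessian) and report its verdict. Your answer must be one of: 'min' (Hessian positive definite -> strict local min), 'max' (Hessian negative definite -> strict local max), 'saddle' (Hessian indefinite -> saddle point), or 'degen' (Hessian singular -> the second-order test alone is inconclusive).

Compute the Hessian H = grad^2 f:
  H = [[9, 6], [6, 4]]
Verify stationarity: grad f(x*) = H x* + g = (0, 0).
Eigenvalues of H: 0, 13.
H has a zero eigenvalue (singular; positive semidefinite but not definite), so H is neither positive definite, negative definite, nor indefinite. The second-order test alone is inconclusive -> degen.
(Indeed, f is constant along the null direction of H through x*, so x* is not a strict local extremum.)

degen


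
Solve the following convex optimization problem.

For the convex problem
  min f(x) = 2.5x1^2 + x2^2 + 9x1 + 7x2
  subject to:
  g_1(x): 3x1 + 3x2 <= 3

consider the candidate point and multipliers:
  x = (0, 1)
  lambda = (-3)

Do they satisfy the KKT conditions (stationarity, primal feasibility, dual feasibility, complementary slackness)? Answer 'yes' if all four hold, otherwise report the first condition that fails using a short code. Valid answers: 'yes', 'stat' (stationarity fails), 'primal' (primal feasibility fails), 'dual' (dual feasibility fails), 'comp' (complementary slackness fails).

Gradient of f: grad f(x) = Q x + c = (9, 9)
Constraint values g_i(x) = a_i^T x - b_i:
  g_1((0, 1)) = 0
Stationarity residual: grad f(x) + sum_i lambda_i a_i = (0, 0)
  -> stationarity OK
Primal feasibility (all g_i <= 0): OK
Dual feasibility (all lambda_i >= 0): FAILS
Complementary slackness (lambda_i * g_i(x) = 0 for all i): OK

Verdict: the first failing condition is dual_feasibility -> dual.

dual


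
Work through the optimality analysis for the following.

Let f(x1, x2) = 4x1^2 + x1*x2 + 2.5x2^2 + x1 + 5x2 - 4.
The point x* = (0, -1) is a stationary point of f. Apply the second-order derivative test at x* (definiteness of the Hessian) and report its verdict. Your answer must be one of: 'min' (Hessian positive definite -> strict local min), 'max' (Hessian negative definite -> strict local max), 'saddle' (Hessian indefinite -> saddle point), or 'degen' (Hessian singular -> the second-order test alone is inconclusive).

Compute the Hessian H = grad^2 f:
  H = [[8, 1], [1, 5]]
Verify stationarity: grad f(x*) = H x* + g = (0, 0).
Eigenvalues of H: 4.6972, 8.3028.
Both eigenvalues > 0, so H is positive definite -> x* is a strict local min.

min


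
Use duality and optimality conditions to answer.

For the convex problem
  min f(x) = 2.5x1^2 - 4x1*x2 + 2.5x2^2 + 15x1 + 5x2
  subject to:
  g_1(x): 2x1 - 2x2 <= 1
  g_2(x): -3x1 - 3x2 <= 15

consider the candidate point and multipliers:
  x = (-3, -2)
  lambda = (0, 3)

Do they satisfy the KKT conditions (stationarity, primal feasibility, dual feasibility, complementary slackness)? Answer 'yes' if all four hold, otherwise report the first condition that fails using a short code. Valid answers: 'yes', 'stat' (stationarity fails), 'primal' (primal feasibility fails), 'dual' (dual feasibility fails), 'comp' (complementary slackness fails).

Gradient of f: grad f(x) = Q x + c = (8, 7)
Constraint values g_i(x) = a_i^T x - b_i:
  g_1((-3, -2)) = -3
  g_2((-3, -2)) = 0
Stationarity residual: grad f(x) + sum_i lambda_i a_i = (-1, -2)
  -> stationarity FAILS
Primal feasibility (all g_i <= 0): OK
Dual feasibility (all lambda_i >= 0): OK
Complementary slackness (lambda_i * g_i(x) = 0 for all i): OK

Verdict: the first failing condition is stationarity -> stat.

stat


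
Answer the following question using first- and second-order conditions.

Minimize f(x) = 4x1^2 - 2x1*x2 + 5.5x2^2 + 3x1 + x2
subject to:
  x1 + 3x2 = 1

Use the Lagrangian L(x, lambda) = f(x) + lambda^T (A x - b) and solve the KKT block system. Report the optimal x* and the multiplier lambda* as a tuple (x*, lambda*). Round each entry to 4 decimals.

Form the Lagrangian:
  L(x, lambda) = (1/2) x^T Q x + c^T x + lambda^T (A x - b)
Stationarity (grad_x L = 0): Q x + c + A^T lambda = 0.
Primal feasibility: A x = b.

This gives the KKT block system:
  [ Q   A^T ] [ x     ]   [-c ]
  [ A    0  ] [ lambda ] = [ b ]

Solving the linear system:
  x*      = (-0.0737, 0.3579)
  lambda* = (-1.6947)
  f(x*)   = 0.9158

x* = (-0.0737, 0.3579), lambda* = (-1.6947)


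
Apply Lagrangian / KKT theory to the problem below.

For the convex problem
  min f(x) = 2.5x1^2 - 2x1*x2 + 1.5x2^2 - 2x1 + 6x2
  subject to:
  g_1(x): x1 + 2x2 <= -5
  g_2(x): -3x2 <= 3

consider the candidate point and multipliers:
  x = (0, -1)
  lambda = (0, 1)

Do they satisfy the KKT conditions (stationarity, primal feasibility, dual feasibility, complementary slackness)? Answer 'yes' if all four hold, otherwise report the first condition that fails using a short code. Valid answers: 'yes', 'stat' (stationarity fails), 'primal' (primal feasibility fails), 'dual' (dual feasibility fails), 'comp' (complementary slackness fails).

Gradient of f: grad f(x) = Q x + c = (0, 3)
Constraint values g_i(x) = a_i^T x - b_i:
  g_1((0, -1)) = 3
  g_2((0, -1)) = 0
Stationarity residual: grad f(x) + sum_i lambda_i a_i = (0, 0)
  -> stationarity OK
Primal feasibility (all g_i <= 0): FAILS
Dual feasibility (all lambda_i >= 0): OK
Complementary slackness (lambda_i * g_i(x) = 0 for all i): OK

Verdict: the first failing condition is primal_feasibility -> primal.

primal


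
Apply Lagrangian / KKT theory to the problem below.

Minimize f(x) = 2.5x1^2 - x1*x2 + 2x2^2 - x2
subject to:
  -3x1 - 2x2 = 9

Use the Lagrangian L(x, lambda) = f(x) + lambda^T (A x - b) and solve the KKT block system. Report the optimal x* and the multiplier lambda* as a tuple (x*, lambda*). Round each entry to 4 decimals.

Form the Lagrangian:
  L(x, lambda) = (1/2) x^T Q x + c^T x + lambda^T (A x - b)
Stationarity (grad_x L = 0): Q x + c + A^T lambda = 0.
Primal feasibility: A x = b.

This gives the KKT block system:
  [ Q   A^T ] [ x     ]   [-c ]
  [ A    0  ] [ lambda ] = [ b ]

Solving the linear system:
  x*      = (-1.9412, -1.5882)
  lambda* = (-2.7059)
  f(x*)   = 12.9706

x* = (-1.9412, -1.5882), lambda* = (-2.7059)


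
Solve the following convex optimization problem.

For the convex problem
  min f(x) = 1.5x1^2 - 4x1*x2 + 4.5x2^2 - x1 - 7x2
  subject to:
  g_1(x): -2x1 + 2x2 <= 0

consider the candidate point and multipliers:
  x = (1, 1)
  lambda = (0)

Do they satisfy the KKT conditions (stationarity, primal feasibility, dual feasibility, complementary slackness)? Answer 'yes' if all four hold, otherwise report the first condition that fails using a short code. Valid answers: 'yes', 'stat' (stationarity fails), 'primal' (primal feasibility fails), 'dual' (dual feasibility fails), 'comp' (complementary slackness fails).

Gradient of f: grad f(x) = Q x + c = (-2, -2)
Constraint values g_i(x) = a_i^T x - b_i:
  g_1((1, 1)) = 0
Stationarity residual: grad f(x) + sum_i lambda_i a_i = (-2, -2)
  -> stationarity FAILS
Primal feasibility (all g_i <= 0): OK
Dual feasibility (all lambda_i >= 0): OK
Complementary slackness (lambda_i * g_i(x) = 0 for all i): OK

Verdict: the first failing condition is stationarity -> stat.

stat


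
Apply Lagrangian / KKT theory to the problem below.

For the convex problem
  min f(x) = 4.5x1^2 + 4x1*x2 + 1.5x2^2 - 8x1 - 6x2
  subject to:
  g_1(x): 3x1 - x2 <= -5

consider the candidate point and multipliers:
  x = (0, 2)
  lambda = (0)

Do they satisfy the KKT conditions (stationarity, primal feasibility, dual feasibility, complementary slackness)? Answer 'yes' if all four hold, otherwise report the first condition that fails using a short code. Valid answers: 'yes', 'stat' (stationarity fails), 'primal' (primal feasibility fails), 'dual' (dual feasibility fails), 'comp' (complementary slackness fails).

Gradient of f: grad f(x) = Q x + c = (0, 0)
Constraint values g_i(x) = a_i^T x - b_i:
  g_1((0, 2)) = 3
Stationarity residual: grad f(x) + sum_i lambda_i a_i = (0, 0)
  -> stationarity OK
Primal feasibility (all g_i <= 0): FAILS
Dual feasibility (all lambda_i >= 0): OK
Complementary slackness (lambda_i * g_i(x) = 0 for all i): OK

Verdict: the first failing condition is primal_feasibility -> primal.

primal


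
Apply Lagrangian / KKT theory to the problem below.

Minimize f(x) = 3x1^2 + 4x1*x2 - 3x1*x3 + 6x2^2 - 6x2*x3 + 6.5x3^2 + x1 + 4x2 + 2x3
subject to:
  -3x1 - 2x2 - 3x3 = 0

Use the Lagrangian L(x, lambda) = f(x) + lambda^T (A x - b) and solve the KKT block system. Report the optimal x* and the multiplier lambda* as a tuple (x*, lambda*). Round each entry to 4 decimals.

Form the Lagrangian:
  L(x, lambda) = (1/2) x^T Q x + c^T x + lambda^T (A x - b)
Stationarity (grad_x L = 0): Q x + c + A^T lambda = 0.
Primal feasibility: A x = b.

This gives the KKT block system:
  [ Q   A^T ] [ x     ]   [-c ]
  [ A    0  ] [ lambda ] = [ b ]

Solving the linear system:
  x*      = (0.3722, -0.4018, -0.1043)
  lambda* = (0.6462)
  f(x*)   = -0.7219

x* = (0.3722, -0.4018, -0.1043), lambda* = (0.6462)


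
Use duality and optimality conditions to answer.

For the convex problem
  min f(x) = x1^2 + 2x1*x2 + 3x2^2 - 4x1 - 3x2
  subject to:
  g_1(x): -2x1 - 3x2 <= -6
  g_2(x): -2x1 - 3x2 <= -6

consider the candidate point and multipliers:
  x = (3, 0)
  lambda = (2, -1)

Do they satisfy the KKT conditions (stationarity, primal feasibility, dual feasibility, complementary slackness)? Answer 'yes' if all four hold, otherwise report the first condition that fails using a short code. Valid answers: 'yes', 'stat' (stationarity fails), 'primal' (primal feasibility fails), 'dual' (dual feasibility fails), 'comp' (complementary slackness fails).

Gradient of f: grad f(x) = Q x + c = (2, 3)
Constraint values g_i(x) = a_i^T x - b_i:
  g_1((3, 0)) = 0
  g_2((3, 0)) = 0
Stationarity residual: grad f(x) + sum_i lambda_i a_i = (0, 0)
  -> stationarity OK
Primal feasibility (all g_i <= 0): OK
Dual feasibility (all lambda_i >= 0): FAILS
Complementary slackness (lambda_i * g_i(x) = 0 for all i): OK

Verdict: the first failing condition is dual_feasibility -> dual.

dual


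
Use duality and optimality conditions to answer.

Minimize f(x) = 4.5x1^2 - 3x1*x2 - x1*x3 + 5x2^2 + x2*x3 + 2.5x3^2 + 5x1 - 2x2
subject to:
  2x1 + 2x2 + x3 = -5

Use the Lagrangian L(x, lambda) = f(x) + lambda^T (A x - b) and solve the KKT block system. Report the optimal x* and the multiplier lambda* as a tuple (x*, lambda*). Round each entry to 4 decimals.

Form the Lagrangian:
  L(x, lambda) = (1/2) x^T Q x + c^T x + lambda^T (A x - b)
Stationarity (grad_x L = 0): Q x + c + A^T lambda = 0.
Primal feasibility: A x = b.

This gives the KKT block system:
  [ Q   A^T ] [ x     ]   [-c ]
  [ A    0  ] [ lambda ] = [ b ]

Solving the linear system:
  x*      = (-1.4569, -0.7012, -0.6837)
  lambda* = (2.6626)
  f(x*)   = 3.7153

x* = (-1.4569, -0.7012, -0.6837), lambda* = (2.6626)


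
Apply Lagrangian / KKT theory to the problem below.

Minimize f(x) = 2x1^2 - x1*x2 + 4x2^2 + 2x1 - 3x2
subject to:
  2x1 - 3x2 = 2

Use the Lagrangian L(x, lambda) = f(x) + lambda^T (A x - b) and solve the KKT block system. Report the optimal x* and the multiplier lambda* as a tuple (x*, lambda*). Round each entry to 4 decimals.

Form the Lagrangian:
  L(x, lambda) = (1/2) x^T Q x + c^T x + lambda^T (A x - b)
Stationarity (grad_x L = 0): Q x + c + A^T lambda = 0.
Primal feasibility: A x = b.

This gives the KKT block system:
  [ Q   A^T ] [ x     ]   [-c ]
  [ A    0  ] [ lambda ] = [ b ]

Solving the linear system:
  x*      = (0.4643, -0.3571)
  lambda* = (-2.1071)
  f(x*)   = 3.1071

x* = (0.4643, -0.3571), lambda* = (-2.1071)


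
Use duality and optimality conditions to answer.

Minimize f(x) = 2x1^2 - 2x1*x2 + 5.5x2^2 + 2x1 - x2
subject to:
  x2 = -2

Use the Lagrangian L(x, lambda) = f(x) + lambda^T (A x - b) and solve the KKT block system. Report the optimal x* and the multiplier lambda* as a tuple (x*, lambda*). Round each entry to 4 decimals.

Form the Lagrangian:
  L(x, lambda) = (1/2) x^T Q x + c^T x + lambda^T (A x - b)
Stationarity (grad_x L = 0): Q x + c + A^T lambda = 0.
Primal feasibility: A x = b.

This gives the KKT block system:
  [ Q   A^T ] [ x     ]   [-c ]
  [ A    0  ] [ lambda ] = [ b ]

Solving the linear system:
  x*      = (-1.5, -2)
  lambda* = (20)
  f(x*)   = 19.5

x* = (-1.5, -2), lambda* = (20)


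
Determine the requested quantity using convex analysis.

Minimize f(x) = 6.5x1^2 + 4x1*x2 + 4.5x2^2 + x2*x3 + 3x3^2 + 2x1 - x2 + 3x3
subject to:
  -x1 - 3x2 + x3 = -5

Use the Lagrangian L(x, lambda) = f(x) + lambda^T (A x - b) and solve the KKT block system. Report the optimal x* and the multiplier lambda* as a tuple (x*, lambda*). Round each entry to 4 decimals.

Form the Lagrangian:
  L(x, lambda) = (1/2) x^T Q x + c^T x + lambda^T (A x - b)
Stationarity (grad_x L = 0): Q x + c + A^T lambda = 0.
Primal feasibility: A x = b.

This gives the KKT block system:
  [ Q   A^T ] [ x     ]   [-c ]
  [ A    0  ] [ lambda ] = [ b ]

Solving the linear system:
  x*      = (-0.3529, 1.3785, -1.2174)
  lambda* = (2.9258)
  f(x*)   = 4.4463

x* = (-0.3529, 1.3785, -1.2174), lambda* = (2.9258)


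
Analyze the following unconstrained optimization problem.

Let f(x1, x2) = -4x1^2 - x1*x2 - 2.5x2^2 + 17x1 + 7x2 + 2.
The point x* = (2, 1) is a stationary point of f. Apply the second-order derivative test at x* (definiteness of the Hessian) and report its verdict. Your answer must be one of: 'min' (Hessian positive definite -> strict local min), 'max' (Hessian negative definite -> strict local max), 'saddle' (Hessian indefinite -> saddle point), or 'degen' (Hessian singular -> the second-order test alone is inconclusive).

Compute the Hessian H = grad^2 f:
  H = [[-8, -1], [-1, -5]]
Verify stationarity: grad f(x*) = H x* + g = (0, 0).
Eigenvalues of H: -8.3028, -4.6972.
Both eigenvalues < 0, so H is negative definite -> x* is a strict local max.

max


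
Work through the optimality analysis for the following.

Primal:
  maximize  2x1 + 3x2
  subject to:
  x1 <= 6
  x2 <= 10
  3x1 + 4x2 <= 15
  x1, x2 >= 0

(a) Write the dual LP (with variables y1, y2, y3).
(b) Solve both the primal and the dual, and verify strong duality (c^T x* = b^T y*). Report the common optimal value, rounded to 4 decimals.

The standard primal-dual pair for 'max c^T x s.t. A x <= b, x >= 0' is:
  Dual:  min b^T y  s.t.  A^T y >= c,  y >= 0.

So the dual LP is:
  minimize  6y1 + 10y2 + 15y3
  subject to:
    y1 + 3y3 >= 2
    y2 + 4y3 >= 3
    y1, y2, y3 >= 0

Solving the primal: x* = (0, 3.75).
  primal value c^T x* = 11.25.
Solving the dual: y* = (0, 0, 0.75).
  dual value b^T y* = 11.25.
Strong duality: c^T x* = b^T y*. Confirmed.

11.25


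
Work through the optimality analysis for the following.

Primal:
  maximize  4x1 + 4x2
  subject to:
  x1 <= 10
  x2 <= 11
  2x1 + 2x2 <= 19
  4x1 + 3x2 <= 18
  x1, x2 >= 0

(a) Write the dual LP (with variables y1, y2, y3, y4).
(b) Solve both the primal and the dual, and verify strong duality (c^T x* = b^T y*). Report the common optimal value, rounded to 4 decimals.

The standard primal-dual pair for 'max c^T x s.t. A x <= b, x >= 0' is:
  Dual:  min b^T y  s.t.  A^T y >= c,  y >= 0.

So the dual LP is:
  minimize  10y1 + 11y2 + 19y3 + 18y4
  subject to:
    y1 + 2y3 + 4y4 >= 4
    y2 + 2y3 + 3y4 >= 4
    y1, y2, y3, y4 >= 0

Solving the primal: x* = (0, 6).
  primal value c^T x* = 24.
Solving the dual: y* = (0, 0, 0, 1.3333).
  dual value b^T y* = 24.
Strong duality: c^T x* = b^T y*. Confirmed.

24


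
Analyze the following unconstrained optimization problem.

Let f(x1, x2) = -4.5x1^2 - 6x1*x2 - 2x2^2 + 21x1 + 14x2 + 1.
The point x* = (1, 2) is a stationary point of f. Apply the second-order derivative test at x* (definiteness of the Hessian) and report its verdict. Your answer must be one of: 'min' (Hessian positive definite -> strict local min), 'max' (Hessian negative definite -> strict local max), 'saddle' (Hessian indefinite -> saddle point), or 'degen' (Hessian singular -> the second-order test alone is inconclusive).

Compute the Hessian H = grad^2 f:
  H = [[-9, -6], [-6, -4]]
Verify stationarity: grad f(x*) = H x* + g = (0, 0).
Eigenvalues of H: -13, 0.
H has a zero eigenvalue (singular; negative semidefinite but not definite), so H is neither positive definite, negative definite, nor indefinite. The second-order test alone is inconclusive -> degen.
(Indeed, f is constant along the null direction of H through x*, so x* is not a strict local extremum.)

degen


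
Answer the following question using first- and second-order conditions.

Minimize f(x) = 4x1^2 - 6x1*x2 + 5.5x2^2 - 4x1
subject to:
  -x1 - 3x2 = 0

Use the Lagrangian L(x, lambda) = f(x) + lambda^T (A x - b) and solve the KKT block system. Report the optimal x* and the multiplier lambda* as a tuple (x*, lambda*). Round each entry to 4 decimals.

Form the Lagrangian:
  L(x, lambda) = (1/2) x^T Q x + c^T x + lambda^T (A x - b)
Stationarity (grad_x L = 0): Q x + c + A^T lambda = 0.
Primal feasibility: A x = b.

This gives the KKT block system:
  [ Q   A^T ] [ x     ]   [-c ]
  [ A    0  ] [ lambda ] = [ b ]

Solving the linear system:
  x*      = (0.3025, -0.1008)
  lambda* = (-0.9748)
  f(x*)   = -0.605

x* = (0.3025, -0.1008), lambda* = (-0.9748)


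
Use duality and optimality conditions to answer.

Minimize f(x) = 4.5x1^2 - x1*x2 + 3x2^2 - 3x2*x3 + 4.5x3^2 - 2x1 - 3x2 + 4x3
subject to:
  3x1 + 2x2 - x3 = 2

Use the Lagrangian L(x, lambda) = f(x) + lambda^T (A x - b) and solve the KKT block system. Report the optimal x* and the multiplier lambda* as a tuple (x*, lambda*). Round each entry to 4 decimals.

Form the Lagrangian:
  L(x, lambda) = (1/2) x^T Q x + c^T x + lambda^T (A x - b)
Stationarity (grad_x L = 0): Q x + c + A^T lambda = 0.
Primal feasibility: A x = b.

This gives the KKT block system:
  [ Q   A^T ] [ x     ]   [-c ]
  [ A    0  ] [ lambda ] = [ b ]

Solving the linear system:
  x*      = (0.288, 0.411, -0.3141)
  lambda* = (-0.0602)
  f(x*)   = -1.4725

x* = (0.288, 0.411, -0.3141), lambda* = (-0.0602)


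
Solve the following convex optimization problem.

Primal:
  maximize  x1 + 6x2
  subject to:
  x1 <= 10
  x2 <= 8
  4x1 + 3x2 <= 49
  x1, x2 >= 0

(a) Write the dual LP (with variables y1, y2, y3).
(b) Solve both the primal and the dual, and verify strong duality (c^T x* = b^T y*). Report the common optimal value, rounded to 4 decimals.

The standard primal-dual pair for 'max c^T x s.t. A x <= b, x >= 0' is:
  Dual:  min b^T y  s.t.  A^T y >= c,  y >= 0.

So the dual LP is:
  minimize  10y1 + 8y2 + 49y3
  subject to:
    y1 + 4y3 >= 1
    y2 + 3y3 >= 6
    y1, y2, y3 >= 0

Solving the primal: x* = (6.25, 8).
  primal value c^T x* = 54.25.
Solving the dual: y* = (0, 5.25, 0.25).
  dual value b^T y* = 54.25.
Strong duality: c^T x* = b^T y*. Confirmed.

54.25


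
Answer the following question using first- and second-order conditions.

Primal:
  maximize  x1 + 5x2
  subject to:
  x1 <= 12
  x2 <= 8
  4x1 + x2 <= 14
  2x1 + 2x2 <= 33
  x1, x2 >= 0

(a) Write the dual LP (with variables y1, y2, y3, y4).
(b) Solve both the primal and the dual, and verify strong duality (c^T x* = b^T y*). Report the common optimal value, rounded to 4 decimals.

The standard primal-dual pair for 'max c^T x s.t. A x <= b, x >= 0' is:
  Dual:  min b^T y  s.t.  A^T y >= c,  y >= 0.

So the dual LP is:
  minimize  12y1 + 8y2 + 14y3 + 33y4
  subject to:
    y1 + 4y3 + 2y4 >= 1
    y2 + y3 + 2y4 >= 5
    y1, y2, y3, y4 >= 0

Solving the primal: x* = (1.5, 8).
  primal value c^T x* = 41.5.
Solving the dual: y* = (0, 4.75, 0.25, 0).
  dual value b^T y* = 41.5.
Strong duality: c^T x* = b^T y*. Confirmed.

41.5


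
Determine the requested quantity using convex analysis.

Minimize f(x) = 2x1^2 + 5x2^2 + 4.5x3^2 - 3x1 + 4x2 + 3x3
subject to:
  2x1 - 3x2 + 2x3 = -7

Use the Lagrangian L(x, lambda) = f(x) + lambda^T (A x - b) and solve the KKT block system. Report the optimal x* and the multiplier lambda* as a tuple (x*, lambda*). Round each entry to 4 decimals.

Form the Lagrangian:
  L(x, lambda) = (1/2) x^T Q x + c^T x + lambda^T (A x - b)
Stationarity (grad_x L = 0): Q x + c + A^T lambda = 0.
Primal feasibility: A x = b.

This gives the KKT block system:
  [ Q   A^T ] [ x     ]   [-c ]
  [ A    0  ] [ lambda ] = [ b ]

Solving the linear system:
  x*      = (-1.1765, 0.7559, -1.1896)
  lambda* = (3.8531)
  f(x*)   = 14.9781

x* = (-1.1765, 0.7559, -1.1896), lambda* = (3.8531)


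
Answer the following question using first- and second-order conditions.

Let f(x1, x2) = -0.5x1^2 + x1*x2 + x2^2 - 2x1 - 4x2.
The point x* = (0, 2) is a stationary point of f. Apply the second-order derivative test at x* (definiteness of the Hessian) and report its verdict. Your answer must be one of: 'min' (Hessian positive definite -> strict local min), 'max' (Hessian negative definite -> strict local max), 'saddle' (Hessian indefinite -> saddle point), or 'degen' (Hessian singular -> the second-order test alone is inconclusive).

Compute the Hessian H = grad^2 f:
  H = [[-1, 1], [1, 2]]
Verify stationarity: grad f(x*) = H x* + g = (0, 0).
Eigenvalues of H: -1.3028, 2.3028.
Eigenvalues have mixed signs, so H is indefinite -> x* is a saddle point.

saddle


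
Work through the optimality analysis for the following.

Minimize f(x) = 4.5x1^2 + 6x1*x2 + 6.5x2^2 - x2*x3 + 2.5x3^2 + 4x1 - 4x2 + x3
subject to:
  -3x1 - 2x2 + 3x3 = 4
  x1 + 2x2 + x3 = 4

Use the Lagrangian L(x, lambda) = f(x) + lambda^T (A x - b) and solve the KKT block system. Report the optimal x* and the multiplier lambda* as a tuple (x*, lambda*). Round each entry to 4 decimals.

Form the Lagrangian:
  L(x, lambda) = (1/2) x^T Q x + c^T x + lambda^T (A x - b)
Stationarity (grad_x L = 0): Q x + c + A^T lambda = 0.
Primal feasibility: A x = b.

This gives the KKT block system:
  [ Q   A^T ] [ x     ]   [-c ]
  [ A    0  ] [ lambda ] = [ b ]

Solving the linear system:
  x*      = (-1.047, 1.7852, 1.4765)
  lambda* = (-0.2181, -5.943)
  f(x*)   = 7.396

x* = (-1.047, 1.7852, 1.4765), lambda* = (-0.2181, -5.943)


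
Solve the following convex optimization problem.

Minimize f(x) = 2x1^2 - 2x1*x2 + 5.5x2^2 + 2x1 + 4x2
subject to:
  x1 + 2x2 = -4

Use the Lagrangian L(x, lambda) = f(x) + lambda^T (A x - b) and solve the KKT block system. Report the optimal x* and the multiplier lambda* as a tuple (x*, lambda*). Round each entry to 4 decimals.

Form the Lagrangian:
  L(x, lambda) = (1/2) x^T Q x + c^T x + lambda^T (A x - b)
Stationarity (grad_x L = 0): Q x + c + A^T lambda = 0.
Primal feasibility: A x = b.

This gives the KKT block system:
  [ Q   A^T ] [ x     ]   [-c ]
  [ A    0  ] [ lambda ] = [ b ]

Solving the linear system:
  x*      = (-1.7143, -1.1429)
  lambda* = (2.5714)
  f(x*)   = 1.1429

x* = (-1.7143, -1.1429), lambda* = (2.5714)


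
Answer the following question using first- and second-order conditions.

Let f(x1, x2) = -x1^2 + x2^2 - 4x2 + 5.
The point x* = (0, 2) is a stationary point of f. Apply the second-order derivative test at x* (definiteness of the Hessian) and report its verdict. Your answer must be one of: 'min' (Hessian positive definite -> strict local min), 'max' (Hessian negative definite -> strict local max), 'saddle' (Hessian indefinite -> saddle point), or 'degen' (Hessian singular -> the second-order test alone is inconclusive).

Compute the Hessian H = grad^2 f:
  H = [[-2, 0], [0, 2]]
Verify stationarity: grad f(x*) = H x* + g = (0, 0).
Eigenvalues of H: -2, 2.
Eigenvalues have mixed signs, so H is indefinite -> x* is a saddle point.

saddle


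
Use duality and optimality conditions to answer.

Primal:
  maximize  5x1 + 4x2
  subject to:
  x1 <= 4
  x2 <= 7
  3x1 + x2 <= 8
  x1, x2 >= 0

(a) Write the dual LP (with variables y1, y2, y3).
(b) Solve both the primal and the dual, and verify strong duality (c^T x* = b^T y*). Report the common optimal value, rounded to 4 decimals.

The standard primal-dual pair for 'max c^T x s.t. A x <= b, x >= 0' is:
  Dual:  min b^T y  s.t.  A^T y >= c,  y >= 0.

So the dual LP is:
  minimize  4y1 + 7y2 + 8y3
  subject to:
    y1 + 3y3 >= 5
    y2 + y3 >= 4
    y1, y2, y3 >= 0

Solving the primal: x* = (0.3333, 7).
  primal value c^T x* = 29.6667.
Solving the dual: y* = (0, 2.3333, 1.6667).
  dual value b^T y* = 29.6667.
Strong duality: c^T x* = b^T y*. Confirmed.

29.6667


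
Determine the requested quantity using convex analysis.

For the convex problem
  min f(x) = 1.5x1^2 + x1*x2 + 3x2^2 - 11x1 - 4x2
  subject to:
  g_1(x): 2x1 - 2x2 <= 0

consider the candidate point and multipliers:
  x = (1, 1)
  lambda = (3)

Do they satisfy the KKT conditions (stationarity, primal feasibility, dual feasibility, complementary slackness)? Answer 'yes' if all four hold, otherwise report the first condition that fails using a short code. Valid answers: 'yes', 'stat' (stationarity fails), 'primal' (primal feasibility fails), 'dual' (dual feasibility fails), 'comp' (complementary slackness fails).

Gradient of f: grad f(x) = Q x + c = (-7, 3)
Constraint values g_i(x) = a_i^T x - b_i:
  g_1((1, 1)) = 0
Stationarity residual: grad f(x) + sum_i lambda_i a_i = (-1, -3)
  -> stationarity FAILS
Primal feasibility (all g_i <= 0): OK
Dual feasibility (all lambda_i >= 0): OK
Complementary slackness (lambda_i * g_i(x) = 0 for all i): OK

Verdict: the first failing condition is stationarity -> stat.

stat


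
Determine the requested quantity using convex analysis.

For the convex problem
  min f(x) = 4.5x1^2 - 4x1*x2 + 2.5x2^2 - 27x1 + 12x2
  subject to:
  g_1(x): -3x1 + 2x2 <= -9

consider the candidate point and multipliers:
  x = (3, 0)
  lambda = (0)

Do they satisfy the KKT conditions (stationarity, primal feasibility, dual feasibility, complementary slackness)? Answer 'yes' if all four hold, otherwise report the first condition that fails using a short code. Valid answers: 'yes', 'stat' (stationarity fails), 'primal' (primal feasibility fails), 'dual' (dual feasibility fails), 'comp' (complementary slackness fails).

Gradient of f: grad f(x) = Q x + c = (0, 0)
Constraint values g_i(x) = a_i^T x - b_i:
  g_1((3, 0)) = 0
Stationarity residual: grad f(x) + sum_i lambda_i a_i = (0, 0)
  -> stationarity OK
Primal feasibility (all g_i <= 0): OK
Dual feasibility (all lambda_i >= 0): OK
Complementary slackness (lambda_i * g_i(x) = 0 for all i): OK

Verdict: yes, KKT holds.

yes


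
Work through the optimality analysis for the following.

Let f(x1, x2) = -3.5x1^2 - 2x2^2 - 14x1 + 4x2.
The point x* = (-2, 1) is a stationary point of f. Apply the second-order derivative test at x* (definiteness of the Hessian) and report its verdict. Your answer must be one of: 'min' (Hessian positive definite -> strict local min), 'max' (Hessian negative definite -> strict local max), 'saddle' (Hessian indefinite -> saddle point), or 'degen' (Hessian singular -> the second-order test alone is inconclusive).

Compute the Hessian H = grad^2 f:
  H = [[-7, 0], [0, -4]]
Verify stationarity: grad f(x*) = H x* + g = (0, 0).
Eigenvalues of H: -7, -4.
Both eigenvalues < 0, so H is negative definite -> x* is a strict local max.

max


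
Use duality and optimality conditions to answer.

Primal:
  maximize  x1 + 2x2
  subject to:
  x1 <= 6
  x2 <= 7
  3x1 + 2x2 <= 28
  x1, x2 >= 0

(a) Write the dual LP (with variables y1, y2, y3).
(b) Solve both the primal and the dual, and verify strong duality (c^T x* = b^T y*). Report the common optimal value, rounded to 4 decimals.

The standard primal-dual pair for 'max c^T x s.t. A x <= b, x >= 0' is:
  Dual:  min b^T y  s.t.  A^T y >= c,  y >= 0.

So the dual LP is:
  minimize  6y1 + 7y2 + 28y3
  subject to:
    y1 + 3y3 >= 1
    y2 + 2y3 >= 2
    y1, y2, y3 >= 0

Solving the primal: x* = (4.6667, 7).
  primal value c^T x* = 18.6667.
Solving the dual: y* = (0, 1.3333, 0.3333).
  dual value b^T y* = 18.6667.
Strong duality: c^T x* = b^T y*. Confirmed.

18.6667


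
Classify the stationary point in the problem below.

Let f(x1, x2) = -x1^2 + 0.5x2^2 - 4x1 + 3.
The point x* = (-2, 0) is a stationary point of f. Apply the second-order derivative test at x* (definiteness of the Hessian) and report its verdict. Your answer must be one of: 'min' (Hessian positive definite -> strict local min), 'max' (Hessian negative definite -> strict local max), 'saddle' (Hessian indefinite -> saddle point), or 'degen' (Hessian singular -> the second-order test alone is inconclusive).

Compute the Hessian H = grad^2 f:
  H = [[-2, 0], [0, 1]]
Verify stationarity: grad f(x*) = H x* + g = (0, 0).
Eigenvalues of H: -2, 1.
Eigenvalues have mixed signs, so H is indefinite -> x* is a saddle point.

saddle


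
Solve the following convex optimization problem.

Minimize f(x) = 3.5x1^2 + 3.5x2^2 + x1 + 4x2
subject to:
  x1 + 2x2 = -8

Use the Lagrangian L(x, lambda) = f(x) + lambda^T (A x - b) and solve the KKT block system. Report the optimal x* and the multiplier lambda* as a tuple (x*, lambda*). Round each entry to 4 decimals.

Form the Lagrangian:
  L(x, lambda) = (1/2) x^T Q x + c^T x + lambda^T (A x - b)
Stationarity (grad_x L = 0): Q x + c + A^T lambda = 0.
Primal feasibility: A x = b.

This gives the KKT block system:
  [ Q   A^T ] [ x     ]   [-c ]
  [ A    0  ] [ lambda ] = [ b ]

Solving the linear system:
  x*      = (-1.4857, -3.2571)
  lambda* = (9.4)
  f(x*)   = 30.3429

x* = (-1.4857, -3.2571), lambda* = (9.4)


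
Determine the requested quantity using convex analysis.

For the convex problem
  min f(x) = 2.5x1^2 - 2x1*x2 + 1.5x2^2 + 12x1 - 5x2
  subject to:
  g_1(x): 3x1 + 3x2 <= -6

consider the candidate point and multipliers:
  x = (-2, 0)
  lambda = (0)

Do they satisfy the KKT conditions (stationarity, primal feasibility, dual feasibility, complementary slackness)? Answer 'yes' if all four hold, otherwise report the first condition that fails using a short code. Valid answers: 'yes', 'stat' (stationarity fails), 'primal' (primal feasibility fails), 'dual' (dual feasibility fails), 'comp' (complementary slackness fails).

Gradient of f: grad f(x) = Q x + c = (2, -1)
Constraint values g_i(x) = a_i^T x - b_i:
  g_1((-2, 0)) = 0
Stationarity residual: grad f(x) + sum_i lambda_i a_i = (2, -1)
  -> stationarity FAILS
Primal feasibility (all g_i <= 0): OK
Dual feasibility (all lambda_i >= 0): OK
Complementary slackness (lambda_i * g_i(x) = 0 for all i): OK

Verdict: the first failing condition is stationarity -> stat.

stat


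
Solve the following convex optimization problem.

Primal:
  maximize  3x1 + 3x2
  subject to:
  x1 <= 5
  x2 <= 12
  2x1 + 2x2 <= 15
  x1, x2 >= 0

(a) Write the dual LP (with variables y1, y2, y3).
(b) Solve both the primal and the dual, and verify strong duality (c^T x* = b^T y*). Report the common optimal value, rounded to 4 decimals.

The standard primal-dual pair for 'max c^T x s.t. A x <= b, x >= 0' is:
  Dual:  min b^T y  s.t.  A^T y >= c,  y >= 0.

So the dual LP is:
  minimize  5y1 + 12y2 + 15y3
  subject to:
    y1 + 2y3 >= 3
    y2 + 2y3 >= 3
    y1, y2, y3 >= 0

Solving the primal: x* = (0, 7.5).
  primal value c^T x* = 22.5.
Solving the dual: y* = (0, 0, 1.5).
  dual value b^T y* = 22.5.
Strong duality: c^T x* = b^T y*. Confirmed.

22.5
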